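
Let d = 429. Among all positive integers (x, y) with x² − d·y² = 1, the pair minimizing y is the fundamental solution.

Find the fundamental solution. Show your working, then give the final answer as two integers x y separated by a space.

√429 → a₀=20, period (1,2,2,9,1,12,1,9,2,2,1,40); ℓ=12 even so k=11
step 0: (20, 1)  from 20·(1,0) + (0,1)
step 1: (21, 1)  from 1·(20,1) + (1,0)
step 2: (62, 3)  from 2·(21,1) + (20,1)
step 3: (145, 7)  from 2·(62,3) + (21,1)
…
step 9: (438459, 21169)  from 2·(208718,10077) + (21023,1015)
step 10: (1085636, 52415)  from 2·(438459,21169) + (208718,10077)
step 11: (1524095, 73584)  from 1·(1085636,52415) + (438459,21169)
fundamental: x₁=1524095, y₁=73584  (since 2322865569025 − 429·5414605056 = 1)

1524095 73584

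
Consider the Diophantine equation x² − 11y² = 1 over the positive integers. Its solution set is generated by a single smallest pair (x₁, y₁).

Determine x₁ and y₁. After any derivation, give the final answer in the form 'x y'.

10 3

√11 → a₀=3, period (3,6); ℓ=2 even so k=1
step 0: (3, 1)  from 3·(1,0) + (0,1)
step 1: (10, 3)  from 3·(3,1) + (1,0)
(x₁, y₁) = (10, 3);  10² − 11·3² = 1 ✓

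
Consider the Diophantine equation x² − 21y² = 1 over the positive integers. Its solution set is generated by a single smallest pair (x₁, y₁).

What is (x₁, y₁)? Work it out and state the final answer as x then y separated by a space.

55 12

√21 = [4; 1,1,2,1,1,8, …], period ℓ=6 (even) → k=5
k=0  a_k=4  p_k/q_k = 4/1
…
k=2  a_k=1  p_k/q_k = 9/2
…
k=4  a_k=1  p_k/q_k = 32/7
k=5  a_k=1  p_k/q_k = 55/12
(x₁, y₁) = (55, 12);  55² − 21·12² = 1 ✓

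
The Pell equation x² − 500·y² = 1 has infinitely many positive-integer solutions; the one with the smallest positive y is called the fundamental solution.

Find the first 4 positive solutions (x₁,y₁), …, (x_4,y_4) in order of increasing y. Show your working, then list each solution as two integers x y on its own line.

√500 = [22; 2,1,3,2,1,…,1,2,44, …], period ℓ=14 (even) → k=13
a_0=22:  p_0=22·1+0=22,  q_0=22·0+1=1
a_1=2:  p_1=2·22+1=45,  q_1=2·1+0=2
…
a_4=2:  p_4=2·246+67=559,  q_4=2·11+3=25
a_5=1:  p_5=1·559+246=805,  q_5=1·25+11=36
…
a_11=3:  p_11=3·76317+30254=259205,  q_11=3·3413+1353=11592
a_12=1:  p_12=1·259205+76317=335522,  q_12=1·11592+3413=15005
a_13=2:  p_13=2·335522+259205=930249,  q_13=2·15005+11592=41602
(x₁, y₁) = (930249, 41602);  930249² − 500·41602² = 1 ✓
n=2: (930249,41602)∘(930249,41602) = (930249·930249+500·41602·41602, 930249·41602+41602·930249) = (1730726404001,77400437796)
n=3: (1730726404001,77400437796)∘(930249,41602) = (930249·1730726404001+500·41602·77400437796, 930249·77400437796+41602·1730726404001) = (3220013013190122249,144003359718540806)
n=4: (3220013013190122249,144003359718540806)∘(930249,41602) = (930249·3220013013190122249+500·41602·144003359718540806, 930249·144003359718540806+41602·3220013013190122249) = (5990827771012465337616001,267917962749548332043592)

930249 41602
1730726404001 77400437796
3220013013190122249 144003359718540806
5990827771012465337616001 267917962749548332043592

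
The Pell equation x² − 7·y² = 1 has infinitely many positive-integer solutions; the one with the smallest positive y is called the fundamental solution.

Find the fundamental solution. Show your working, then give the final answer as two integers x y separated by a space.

d=7: √d = [2; 1,1,1,4] (ℓ=4, even), read p_3/q_3
step 0: (2, 1)  from 2·(1,0) + (0,1)
…
step 2: (5, 2)  from 1·(3,1) + (2,1)
step 3: (8, 3)  from 1·(5,2) + (3,1)
(x₁, y₁) = (8, 3);  8² − 7·3² = 1 ✓

8 3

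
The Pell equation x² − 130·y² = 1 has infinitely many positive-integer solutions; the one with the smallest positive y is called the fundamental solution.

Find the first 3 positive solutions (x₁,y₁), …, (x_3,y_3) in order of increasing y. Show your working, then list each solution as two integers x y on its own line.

6499 570
84474001 7408860
1097993058499 96300361710

√130 = [11; 2,2,22, …], period ℓ=3 (odd) → k=5
i=0: a=11 ⇒ p=11, q=1
…
i=2: a=2 ⇒ p=57, q=5
i=3: a=22 ⇒ p=1277, q=112
i=4: a=2 ⇒ p=2611, q=229
i=5: a=2 ⇒ p=6499, q=570
→ (6499, 570).  Check: 6499²=42237001, 130·570²=42237000, difference 1.
(6499+570√130)^2 = 84474001 + 7408860√130
(6499+570√130)^3 = 1097993058499 + 96300361710√130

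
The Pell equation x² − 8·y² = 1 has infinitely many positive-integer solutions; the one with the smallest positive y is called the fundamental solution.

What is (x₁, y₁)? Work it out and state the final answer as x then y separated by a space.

d=8: √d = [2; 1,4] (ℓ=2, even), read p_1/q_1
i=0: a=2 ⇒ p=2, q=1
i=1: a=1 ⇒ p=3, q=1
fundamental: x₁=3, y₁=1  (since 9 − 8·1 = 1)

3 1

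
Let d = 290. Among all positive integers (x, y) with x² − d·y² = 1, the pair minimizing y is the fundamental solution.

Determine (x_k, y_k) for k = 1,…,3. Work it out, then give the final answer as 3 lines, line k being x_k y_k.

579 34
670481 39372
776416419 45592742

[17; 34] for √290; ℓ=1 ⇒ convergent index 1
step 0: (17, 1)  from 17·(1,0) + (0,1)
step 1: (579, 34)  from 34·(17,1) + (1,0)
(x₁, y₁) = (579, 34);  579² − 290·34² = 1 ✓
(579+34√290)^2 = 670481 + 39372√290
(579+34√290)^3 = 776416419 + 45592742√290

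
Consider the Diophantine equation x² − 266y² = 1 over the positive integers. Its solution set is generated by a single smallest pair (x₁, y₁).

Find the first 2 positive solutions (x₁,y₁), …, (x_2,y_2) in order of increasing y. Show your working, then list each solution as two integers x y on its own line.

√266 = [16; 3,4,3,32, …], period ℓ=4 (even) → k=3
step 0: (16, 1)  from 16·(1,0) + (0,1)
…
step 2: (212, 13)  from 4·(49,3) + (16,1)
step 3: (685, 42)  from 3·(212,13) + (49,3)
(x₁, y₁) = (685, 42);  685² − 266·42² = 1 ✓
(x_2, y_2) = (685·685 + 266·42·42, 685·42 + 42·685) = (938449, 57540)

685 42
938449 57540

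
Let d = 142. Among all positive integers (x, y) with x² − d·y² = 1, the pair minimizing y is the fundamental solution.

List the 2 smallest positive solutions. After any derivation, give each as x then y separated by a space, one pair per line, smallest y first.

143 12
40897 3432

[11; 1,10,1,22] for √142; ℓ=4 ⇒ convergent index 3
k=0  a_k=11  p_k/q_k = 11/1
…
k=2  a_k=10  p_k/q_k = 131/11
k=3  a_k=1  p_k/q_k = 143/12
→ (143, 12).  Check: 143²=20449, 142·12²=20448, difference 1.
(143+12√142)^2 = 40897 + 3432√142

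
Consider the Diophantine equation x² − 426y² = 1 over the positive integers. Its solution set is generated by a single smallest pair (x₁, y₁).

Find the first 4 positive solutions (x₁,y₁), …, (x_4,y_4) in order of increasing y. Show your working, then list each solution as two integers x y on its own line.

√426 = [20; 1,1,1,3,2,6,2,3,1,1,1,40, …], period ℓ=12 (even) → k=11
step 0: (20, 1)  from 20·(1,0) + (0,1)
…
step 5: (516, 25)  from 2·(227,11) + (62,3)
step 6: (3323, 161)  from 6·(516,25) + (227,11)
step 7: (7162, 347)  from 2·(3323,161) + (516,25)
step 8: (24809, 1202)  from 3·(7162,347) + (3323,161)
…
step 10: (56780, 2751)  from 1·(31971,1549) + (24809,1202)
step 11: (88751, 4300)  from 1·(56780,2751) + (31971,1549)
fundamental: x₁=88751, y₁=4300  (since 7876740001 − 426·18490000 = 1)
(x_2, y_2) = (88751·88751 + 426·4300·4300, 88751·4300 + 4300·88751) = (15753480001, 763258600)
(x_3, y_3) = (88751·15753480001 + 426·4300·763258600, 88751·763258600 + 4300·15753480001) = (2796274207048751, 135479928012900)
(x_4, y_4) = (88751·2796274207048751 + 426·4300·135479928012900, 88751·135479928012900 + 4300·2796274207048751) = (496344264283813920001, 24047958181382517200)

88751 4300
15753480001 763258600
2796274207048751 135479928012900
496344264283813920001 24047958181382517200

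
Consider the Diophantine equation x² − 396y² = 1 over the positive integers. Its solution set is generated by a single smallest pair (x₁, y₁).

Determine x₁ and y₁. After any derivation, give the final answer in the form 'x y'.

[19; 1,8,1,38] for √396; ℓ=4 ⇒ convergent index 3
i=0: a=19 ⇒ p=19, q=1
i=1: a=1 ⇒ p=20, q=1
i=2: a=8 ⇒ p=179, q=9
i=3: a=1 ⇒ p=199, q=10
→ (199, 10).  Check: 199²=39601, 396·10²=39600, difference 1.

199 10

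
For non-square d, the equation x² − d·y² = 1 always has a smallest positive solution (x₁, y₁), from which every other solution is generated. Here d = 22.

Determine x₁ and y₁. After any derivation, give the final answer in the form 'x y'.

√22 = [4; 1,2,4,2,1,8, …], period ℓ=6 (even) → k=5
step 0: (4, 1)  from 4·(1,0) + (0,1)
step 1: (5, 1)  from 1·(4,1) + (1,0)
…
step 4: (136, 29)  from 2·(61,13) + (14,3)
step 5: (197, 42)  from 1·(136,29) + (61,13)
→ (197, 42).  Check: 197²=38809, 22·42²=38808, difference 1.

197 42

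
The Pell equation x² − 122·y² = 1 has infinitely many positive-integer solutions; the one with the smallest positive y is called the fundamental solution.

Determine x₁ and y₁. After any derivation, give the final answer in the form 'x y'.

√122 → a₀=11, period (22); ℓ=1 odd so k=1
k=0  a_k=11  p_k/q_k = 11/1
k=1  a_k=22  p_k/q_k = 243/22
(x₁, y₁) = (243, 22);  243² − 122·22² = 1 ✓

243 22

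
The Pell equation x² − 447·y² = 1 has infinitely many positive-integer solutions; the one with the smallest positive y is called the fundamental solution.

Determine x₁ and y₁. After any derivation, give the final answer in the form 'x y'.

√447 = [21; 7,42, …], period ℓ=2 (even) → k=1
step 0: (21, 1)  from 21·(1,0) + (0,1)
step 1: (148, 7)  from 7·(21,1) + (1,0)
fundamental: x₁=148, y₁=7  (since 21904 − 447·49 = 1)

148 7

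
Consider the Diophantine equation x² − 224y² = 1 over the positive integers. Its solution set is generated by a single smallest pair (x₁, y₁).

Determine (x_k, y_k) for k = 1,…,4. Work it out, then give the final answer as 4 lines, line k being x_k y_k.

√224 → a₀=14, period (1,28); ℓ=2 even so k=1
step 0: (14, 1)  from 14·(1,0) + (0,1)
step 1: (15, 1)  from 1·(14,1) + (1,0)
(x₁, y₁) = (15, 1);  15² − 224·1² = 1 ✓
(15+1√224)^2 = 449 + 30√224
(15+1√224)^3 = 13455 + 899√224
(15+1√224)^4 = 403201 + 26940√224

15 1
449 30
13455 899
403201 26940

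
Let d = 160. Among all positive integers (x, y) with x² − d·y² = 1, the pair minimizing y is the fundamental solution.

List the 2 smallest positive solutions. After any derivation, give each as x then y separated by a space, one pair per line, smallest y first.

√160 = [12; 1,1,1,5,1,1,1,24, …], period ℓ=8 (even) → k=7
step 0: (12, 1)  from 12·(1,0) + (0,1)
step 1: (13, 1)  from 1·(12,1) + (1,0)
step 2: (25, 2)  from 1·(13,1) + (12,1)
step 3: (38, 3)  from 1·(25,2) + (13,1)
step 4: (215, 17)  from 5·(38,3) + (25,2)
step 5: (253, 20)  from 1·(215,17) + (38,3)
step 6: (468, 37)  from 1·(253,20) + (215,17)
step 7: (721, 57)  from 1·(468,37) + (253,20)
fundamental: x₁=721, y₁=57  (since 519841 − 160·3249 = 1)
(721+57√160)^2 = 1039681 + 82194√160

721 57
1039681 82194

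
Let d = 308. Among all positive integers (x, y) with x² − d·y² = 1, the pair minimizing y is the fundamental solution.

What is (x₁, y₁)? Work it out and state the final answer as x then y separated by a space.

√308 → a₀=17, period (1,1,4,1,1,34); ℓ=6 even so k=5
a_0=17:  p_0=17·1+0=17,  q_0=17·0+1=1
…
a_4=1:  p_4=1·158+35=193,  q_4=1·9+2=11
a_5=1:  p_5=1·193+158=351,  q_5=1·11+9=20
fundamental: x₁=351, y₁=20  (since 123201 − 308·400 = 1)

351 20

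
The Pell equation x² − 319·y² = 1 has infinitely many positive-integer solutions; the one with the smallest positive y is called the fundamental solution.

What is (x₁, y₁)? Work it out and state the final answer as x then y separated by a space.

d=319: √d = [17; 1,6,5,1,4,…,6,1,34] (ℓ=14, even), read p_13/q_13
a_0=17:  p_0=17·1+0=17,  q_0=17·0+1=1
a_1=1:  p_1=1·17+1=18,  q_1=1·1+0=1
a_2=6:  p_2=6·18+17=125,  q_2=6·1+1=7
a_3=5:  p_3=5·125+18=643,  q_3=5·7+1=36
a_4=1:  p_4=1·643+125=768,  q_4=1·36+7=43
…
a_7=1:  p_7=1·11913+3715=15628,  q_7=1·667+208=875
a_8=3:  p_8=3·15628+11913=58797,  q_8=3·875+667=3292
a_9=4:  p_9=4·58797+15628=250816,  q_9=4·3292+875=14043
a_10=1:  p_10=1·250816+58797=309613,  q_10=1·14043+3292=17335
a_11=5:  p_11=5·309613+250816=1798881,  q_11=5·17335+14043=100718
a_12=6:  p_12=6·1798881+309613=11102899,  q_12=6·100718+17335=621643
a_13=1:  p_13=1·11102899+1798881=12901780,  q_13=1·621643+100718=722361
fundamental: x₁=12901780, y₁=722361  (since 166455927168400 − 319·521805414321 = 1)

12901780 722361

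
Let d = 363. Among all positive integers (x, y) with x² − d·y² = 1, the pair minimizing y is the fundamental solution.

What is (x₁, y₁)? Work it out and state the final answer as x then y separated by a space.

362 19

√363 → a₀=19, period (19,38); ℓ=2 even so k=1
i=0: a=19 ⇒ p=19, q=1
i=1: a=19 ⇒ p=362, q=19
fundamental: x₁=362, y₁=19  (since 131044 − 363·361 = 1)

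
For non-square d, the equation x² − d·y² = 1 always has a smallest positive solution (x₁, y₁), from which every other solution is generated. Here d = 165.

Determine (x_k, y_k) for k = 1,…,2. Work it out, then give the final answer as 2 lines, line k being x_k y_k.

1079 84
2328481 181272

[12; 1,5,2,5,1,24] for √165; ℓ=6 ⇒ convergent index 5
i=0: a=12 ⇒ p=12, q=1
…
i=3: a=2 ⇒ p=167, q=13
i=4: a=5 ⇒ p=912, q=71
i=5: a=1 ⇒ p=1079, q=84
→ (1079, 84).  Check: 1079²=1164241, 165·84²=1164240, difference 1.
(1079+84√165)^2 = 2328481 + 181272√165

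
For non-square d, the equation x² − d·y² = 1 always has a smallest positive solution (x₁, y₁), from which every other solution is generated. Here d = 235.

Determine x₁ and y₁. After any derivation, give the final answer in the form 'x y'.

46 3

[15; 3,30] for √235; ℓ=2 ⇒ convergent index 1
a_0=15:  p_0=15·1+0=15,  q_0=15·0+1=1
a_1=3:  p_1=3·15+1=46,  q_1=3·1+0=3
(x₁, y₁) = (46, 3);  46² − 235·3² = 1 ✓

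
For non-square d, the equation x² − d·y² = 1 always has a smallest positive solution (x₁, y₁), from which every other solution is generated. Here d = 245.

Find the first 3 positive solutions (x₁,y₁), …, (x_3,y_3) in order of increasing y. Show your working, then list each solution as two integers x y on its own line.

√245 = [15; 1,1,1,7,6,7,1,1,1,30, …], period ℓ=10 (even) → k=9
i=0: a=15 ⇒ p=15, q=1
i=1: a=1 ⇒ p=16, q=1
…
i=4: a=7 ⇒ p=360, q=23
i=5: a=6 ⇒ p=2207, q=141
…
i=7: a=1 ⇒ p=18016, q=1151
i=8: a=1 ⇒ p=33825, q=2161
i=9: a=1 ⇒ p=51841, q=3312
fundamental: x₁=51841, y₁=3312  (since 2687489281 − 245·10969344 = 1)
k=2:  x_2 = 51841·51841+245·3312·3312 = 5374978561,  y_2 = 51841·3312+3312·51841 = 343394784
k=3:  x_3 = 51841·5374978561+245·3312·343394784 = 557288527109761,  y_3 = 51841·343394784+3312·5374978561 = 35603857991376

51841 3312
5374978561 343394784
557288527109761 35603857991376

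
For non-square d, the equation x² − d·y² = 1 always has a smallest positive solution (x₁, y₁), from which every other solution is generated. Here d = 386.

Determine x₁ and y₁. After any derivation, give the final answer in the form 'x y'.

√386 → a₀=19, period (1,1,1,4,1,18,1,4,1,1,1,38); ℓ=12 even so k=11
k=0  a_k=19  p_k/q_k = 19/1
…
k=3  a_k=1  p_k/q_k = 59/3
…
k=5  a_k=1  p_k/q_k = 334/17
…
k=7  a_k=1  p_k/q_k = 6621/337
k=8  a_k=4  p_k/q_k = 32771/1668
…
k=10  a_k=1  p_k/q_k = 72163/3673
k=11  a_k=1  p_k/q_k = 111555/5678
fundamental: x₁=111555, y₁=5678  (since 12444518025 − 386·32239684 = 1)

111555 5678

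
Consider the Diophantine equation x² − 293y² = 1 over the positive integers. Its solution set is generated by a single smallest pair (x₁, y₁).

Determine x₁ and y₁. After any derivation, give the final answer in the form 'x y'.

√293 → a₀=17, period (8,1,1,8,34); ℓ=5 odd so k=9
a_0=17:  p_0=17·1+0=17,  q_0=17·0+1=1
…
a_2=1:  p_2=1·137+17=154,  q_2=1·8+1=9
a_3=1:  p_3=1·154+137=291,  q_3=1·9+8=17
a_4=8:  p_4=8·291+154=2482,  q_4=8·17+9=145
a_5=34:  p_5=34·2482+291=84679,  q_5=34·145+17=4947
…
a_7=1:  p_7=1·679914+84679=764593,  q_7=1·39721+4947=44668
a_8=1:  p_8=1·764593+679914=1444507,  q_8=1·44668+39721=84389
a_9=8:  p_9=8·1444507+764593=12320649,  q_9=8·84389+44668=719780
fundamental: x₁=12320649, y₁=719780  (since 151798391781201 − 293·518083248400 = 1)

12320649 719780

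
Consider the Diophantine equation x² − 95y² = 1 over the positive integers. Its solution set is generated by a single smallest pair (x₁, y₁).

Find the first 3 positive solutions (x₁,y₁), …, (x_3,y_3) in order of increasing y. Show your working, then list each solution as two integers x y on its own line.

√95 → a₀=9, period (1,2,1,18); ℓ=4 even so k=3
step 0: (9, 1)  from 9·(1,0) + (0,1)
…
step 2: (29, 3)  from 2·(10,1) + (9,1)
step 3: (39, 4)  from 1·(29,3) + (10,1)
fundamental: x₁=39, y₁=4  (since 1521 − 95·16 = 1)
k=2:  x_2 = 39·39+95·4·4 = 3041,  y_2 = 39·4+4·39 = 312
k=3:  x_3 = 39·3041+95·4·312 = 237159,  y_3 = 39·312+4·3041 = 24332

39 4
3041 312
237159 24332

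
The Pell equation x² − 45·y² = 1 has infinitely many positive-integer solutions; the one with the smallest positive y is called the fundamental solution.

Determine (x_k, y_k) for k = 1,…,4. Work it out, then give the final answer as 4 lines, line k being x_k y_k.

161 24
51841 7728
16692641 2488392
5374978561 801254496

[6; 1,2,2,2,1,12] for √45; ℓ=6 ⇒ convergent index 5
a_0=6:  p_0=6·1+0=6,  q_0=6·0+1=1
…
a_2=2:  p_2=2·7+6=20,  q_2=2·1+1=3
…
a_4=2:  p_4=2·47+20=114,  q_4=2·7+3=17
a_5=1:  p_5=1·114+47=161,  q_5=1·17+7=24
→ (161, 24).  Check: 161²=25921, 45·24²=25920, difference 1.
(161+24√45)^2 = 51841 + 7728√45
(161+24√45)^3 = 16692641 + 2488392√45
(161+24√45)^4 = 5374978561 + 801254496√45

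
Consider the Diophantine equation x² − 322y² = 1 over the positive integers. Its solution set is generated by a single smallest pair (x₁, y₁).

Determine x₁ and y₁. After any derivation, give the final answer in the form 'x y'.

[17; 1,16,1,34] for √322; ℓ=4 ⇒ convergent index 3
step 0: (17, 1)  from 17·(1,0) + (0,1)
step 1: (18, 1)  from 1·(17,1) + (1,0)
step 2: (305, 17)  from 16·(18,1) + (17,1)
step 3: (323, 18)  from 1·(305,17) + (18,1)
→ (323, 18).  Check: 323²=104329, 322·18²=104328, difference 1.

323 18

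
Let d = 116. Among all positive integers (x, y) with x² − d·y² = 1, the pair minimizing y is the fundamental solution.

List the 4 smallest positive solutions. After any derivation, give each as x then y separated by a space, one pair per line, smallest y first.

9801 910
192119201 17837820
3765920568201 349656946730
73819574785756801 6853975451963640

d=116: √d = [10; 1,3,2,1,4,1,2,3,1,20] (ℓ=10, even), read p_9/q_9
step 0: (10, 1)  from 10·(1,0) + (0,1)
step 1: (11, 1)  from 1·(10,1) + (1,0)
…
step 5: (657, 61)  from 4·(140,13) + (97,9)
step 6: (797, 74)  from 1·(657,61) + (140,13)
…
step 8: (7550, 701)  from 3·(2251,209) + (797,74)
step 9: (9801, 910)  from 1·(7550,701) + (2251,209)
→ (9801, 910).  Check: 9801²=96059601, 116·910²=96059600, difference 1.
(x_2, y_2) = (9801·9801 + 116·910·910, 9801·910 + 910·9801) = (192119201, 17837820)
(x_3, y_3) = (9801·192119201 + 116·910·17837820, 9801·17837820 + 910·192119201) = (3765920568201, 349656946730)
(x_4, y_4) = (9801·3765920568201 + 116·910·349656946730, 9801·349656946730 + 910·3765920568201) = (73819574785756801, 6853975451963640)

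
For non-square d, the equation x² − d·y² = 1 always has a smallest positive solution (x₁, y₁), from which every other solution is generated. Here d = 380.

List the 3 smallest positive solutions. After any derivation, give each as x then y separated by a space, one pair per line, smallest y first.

39 2
3041 156
237159 12166

[19; 2,38] for √380; ℓ=2 ⇒ convergent index 1
k=0  a_k=19  p_k/q_k = 19/1
k=1  a_k=2  p_k/q_k = 39/2
→ (39, 2).  Check: 39²=1521, 380·2²=1520, difference 1.
n=2: (39,2)∘(39,2) = (39·39+380·2·2, 39·2+2·39) = (3041,156)
n=3: (3041,156)∘(39,2) = (39·3041+380·2·156, 39·156+2·3041) = (237159,12166)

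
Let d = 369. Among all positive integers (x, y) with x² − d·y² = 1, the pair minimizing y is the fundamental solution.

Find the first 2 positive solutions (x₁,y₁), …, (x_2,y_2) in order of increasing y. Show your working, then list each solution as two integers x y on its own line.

d=369: √d = [19; 4,1,3,2,7,4,7,2,3,1,4,38] (ℓ=12, even), read p_11/q_11
k=0  a_k=19  p_k/q_k = 19/1
k=1  a_k=4  p_k/q_k = 77/4
k=2  a_k=1  p_k/q_k = 96/5
k=3  a_k=3  p_k/q_k = 365/19
…
k=5  a_k=7  p_k/q_k = 6147/320
k=6  a_k=4  p_k/q_k = 25414/1323
…
k=8  a_k=2  p_k/q_k = 393504/20485
…
k=10  a_k=1  p_k/q_k = 1758061/91521
k=11  a_k=4  p_k/q_k = 8396801/437120
→ (8396801, 437120).  Check: 8396801²=70506267033601, 369·437120²=70506267033600, difference 1.
(8396801+437120√369)^2 = 141012534067201 + 7340819306240√369

8396801 437120
141012534067201 7340819306240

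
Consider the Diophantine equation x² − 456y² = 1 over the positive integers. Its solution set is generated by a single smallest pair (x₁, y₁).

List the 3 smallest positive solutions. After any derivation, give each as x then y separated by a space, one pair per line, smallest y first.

1025 48
2101249 98400
4307559425 201719952

[21; 2,1,4,1,2,42] for √456; ℓ=6 ⇒ convergent index 5
i=0: a=21 ⇒ p=21, q=1
…
i=2: a=1 ⇒ p=64, q=3
i=3: a=4 ⇒ p=299, q=14
i=4: a=1 ⇒ p=363, q=17
i=5: a=2 ⇒ p=1025, q=48
fundamental: x₁=1025, y₁=48  (since 1050625 − 456·2304 = 1)
k=2:  x_2 = 1025·1025+456·48·48 = 2101249,  y_2 = 1025·48+48·1025 = 98400
k=3:  x_3 = 1025·2101249+456·48·98400 = 4307559425,  y_3 = 1025·98400+48·2101249 = 201719952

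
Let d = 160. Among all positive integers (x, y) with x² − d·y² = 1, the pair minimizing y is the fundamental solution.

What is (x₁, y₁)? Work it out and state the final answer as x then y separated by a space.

721 57

√160 → a₀=12, period (1,1,1,5,1,1,1,24); ℓ=8 even so k=7
i=0: a=12 ⇒ p=12, q=1
i=1: a=1 ⇒ p=13, q=1
…
i=4: a=5 ⇒ p=215, q=17
…
i=6: a=1 ⇒ p=468, q=37
i=7: a=1 ⇒ p=721, q=57
→ (721, 57).  Check: 721²=519841, 160·57²=519840, difference 1.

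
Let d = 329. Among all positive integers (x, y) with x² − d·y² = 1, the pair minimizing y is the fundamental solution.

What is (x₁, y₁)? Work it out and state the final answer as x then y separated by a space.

√329 = [18; 7,4,2,1,1,4,1,1,2,4,7,36, …], period ℓ=12 (even) → k=11
step 0: (18, 1)  from 18·(1,0) + (0,1)
step 1: (127, 7)  from 7·(18,1) + (1,0)
step 2: (526, 29)  from 4·(127,7) + (18,1)
step 3: (1179, 65)  from 2·(526,29) + (127,7)
…
step 5: (2884, 159)  from 1·(1705,94) + (1179,65)
step 6: (13241, 730)  from 4·(2884,159) + (1705,94)
…
step 8: (29366, 1619)  from 1·(16125,889) + (13241,730)
…
step 10: (328794, 18127)  from 4·(74857,4127) + (29366,1619)
step 11: (2376415, 131016)  from 7·(328794,18127) + (74857,4127)
→ (2376415, 131016).  Check: 2376415²=5647348252225, 329·131016²=5647348252224, difference 1.

2376415 131016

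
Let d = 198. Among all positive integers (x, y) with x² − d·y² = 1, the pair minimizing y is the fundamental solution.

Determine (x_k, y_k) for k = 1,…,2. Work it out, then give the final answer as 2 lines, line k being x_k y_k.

197 14
77617 5516

√198 = [14; 14,28, …], period ℓ=2 (even) → k=1
i=0: a=14 ⇒ p=14, q=1
i=1: a=14 ⇒ p=197, q=14
(x₁, y₁) = (197, 14);  197² − 198·14² = 1 ✓
n=2: (197,14)∘(197,14) = (197·197+198·14·14, 197·14+14·197) = (77617,5516)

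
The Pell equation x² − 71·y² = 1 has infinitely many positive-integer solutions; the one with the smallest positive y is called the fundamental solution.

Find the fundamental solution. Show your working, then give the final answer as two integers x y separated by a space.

√71 = [8; 2,2,1,7,1,2,2,16, …], period ℓ=8 (even) → k=7
step 0: (8, 1)  from 8·(1,0) + (0,1)
step 1: (17, 2)  from 2·(8,1) + (1,0)
step 2: (42, 5)  from 2·(17,2) + (8,1)
step 3: (59, 7)  from 1·(42,5) + (17,2)
step 4: (455, 54)  from 7·(59,7) + (42,5)
step 5: (514, 61)  from 1·(455,54) + (59,7)
step 6: (1483, 176)  from 2·(514,61) + (455,54)
step 7: (3480, 413)  from 2·(1483,176) + (514,61)
→ (3480, 413).  Check: 3480²=12110400, 71·413²=12110399, difference 1.

3480 413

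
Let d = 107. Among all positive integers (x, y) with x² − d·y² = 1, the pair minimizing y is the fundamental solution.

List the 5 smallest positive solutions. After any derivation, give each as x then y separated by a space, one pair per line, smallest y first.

d=107: √d = [10; 2,1,9,1,2,20] (ℓ=6, even), read p_5/q_5
step 0: (10, 1)  from 10·(1,0) + (0,1)
step 1: (21, 2)  from 2·(10,1) + (1,0)
…
step 3: (300, 29)  from 9·(31,3) + (21,2)
step 4: (331, 32)  from 1·(300,29) + (31,3)
step 5: (962, 93)  from 2·(331,32) + (300,29)
→ (962, 93).  Check: 962²=925444, 107·93²=925443, difference 1.
(x_2, y_2) = (962·962 + 107·93·93, 962·93 + 93·962) = (1850887, 178932)
(x_3, y_3) = (962·1850887 + 107·93·178932, 962·178932 + 93·1850887) = (3561105626, 344265075)
(x_4, y_4) = (962·3561105626 + 107·93·344265075, 962·344265075 + 93·3561105626) = (6851565373537, 662365825368)
(x_5, y_5) = (962·6851565373537 + 107·93·662365825368, 962·662365825368 + 93·6851565373537) = (13182408217579562, 1274391503742957)

962 93
1850887 178932
3561105626 344265075
6851565373537 662365825368
13182408217579562 1274391503742957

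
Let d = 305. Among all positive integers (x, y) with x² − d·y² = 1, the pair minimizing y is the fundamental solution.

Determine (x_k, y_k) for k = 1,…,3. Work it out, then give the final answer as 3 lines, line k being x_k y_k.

489 28
478241 27384
467719209 26781524

√305 → a₀=17, period (2,6,2,34); ℓ=4 even so k=3
a_0=17:  p_0=17·1+0=17,  q_0=17·0+1=1
a_1=2:  p_1=2·17+1=35,  q_1=2·1+0=2
a_2=6:  p_2=6·35+17=227,  q_2=6·2+1=13
a_3=2:  p_3=2·227+35=489,  q_3=2·13+2=28
→ (489, 28).  Check: 489²=239121, 305·28²=239120, difference 1.
k=2:  x_2 = 489·489+305·28·28 = 478241,  y_2 = 489·28+28·489 = 27384
k=3:  x_3 = 489·478241+305·28·27384 = 467719209,  y_3 = 489·27384+28·478241 = 26781524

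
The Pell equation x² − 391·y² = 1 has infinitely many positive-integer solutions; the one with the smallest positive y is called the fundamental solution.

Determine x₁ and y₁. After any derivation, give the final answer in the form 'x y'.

[19; 1,3,2,2,1,…,3,1,38] for √391; ℓ=16 ⇒ convergent index 15
step 0: (19, 1)  from 19·(1,0) + (0,1)
step 1: (20, 1)  from 1·(19,1) + (1,0)
step 2: (79, 4)  from 3·(20,1) + (19,1)
…
step 7: (2709, 137)  from 2·(1048,53) + (613,31)
…
step 12: (696292, 35213)  from 2·(268013,13554) + (160266,8105)
…
step 14: (5678083, 287153)  from 3·(1660597,83980) + (696292,35213)
step 15: (7338680, 371133)  from 1·(5678083,287153) + (1660597,83980)
fundamental: x₁=7338680, y₁=371133  (since 53856224142400 − 391·137739703689 = 1)

7338680 371133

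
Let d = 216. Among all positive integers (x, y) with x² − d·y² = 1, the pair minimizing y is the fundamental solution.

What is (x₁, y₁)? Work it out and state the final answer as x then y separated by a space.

485 33

√216 = [14; 1,2,3,2,1,28, …], period ℓ=6 (even) → k=5
k=0  a_k=14  p_k/q_k = 14/1
k=1  a_k=1  p_k/q_k = 15/1
k=2  a_k=2  p_k/q_k = 44/3
k=3  a_k=3  p_k/q_k = 147/10
k=4  a_k=2  p_k/q_k = 338/23
k=5  a_k=1  p_k/q_k = 485/33
→ (485, 33).  Check: 485²=235225, 216·33²=235224, difference 1.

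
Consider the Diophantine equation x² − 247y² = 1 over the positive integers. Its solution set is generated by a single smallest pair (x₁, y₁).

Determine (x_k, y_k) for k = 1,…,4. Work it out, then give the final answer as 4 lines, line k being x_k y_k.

d=247: √d = [15; 1,2,1,1,9,1,9,1,1,2,1,30] (ℓ=12, even), read p_11/q_11
i=0: a=15 ⇒ p=15, q=1
…
i=3: a=1 ⇒ p=63, q=4
…
i=7: a=9 ⇒ p=11520, q=733
…
i=9: a=1 ⇒ p=24203, q=1540
i=10: a=2 ⇒ p=61089, q=3887
i=11: a=1 ⇒ p=85292, q=5427
→ (85292, 5427).  Check: 85292²=7274725264, 247·5427²=7274725263, difference 1.
(85292+5427√247)^2 = 14549450527 + 925759368√247
(85292+5427√247)^3 = 2481903468612476 + 157919736025485√247
(85292+5427√247)^4 = 423373021275241155457 + 26938580249245573872√247

85292 5427
14549450527 925759368
2481903468612476 157919736025485
423373021275241155457 26938580249245573872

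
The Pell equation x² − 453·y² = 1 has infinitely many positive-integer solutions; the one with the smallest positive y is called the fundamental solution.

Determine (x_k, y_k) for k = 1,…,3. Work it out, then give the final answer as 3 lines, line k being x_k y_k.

√453 = [21; 3,1,1,10,14,10,1,1,3,42, …], period ℓ=10 (even) → k=9
k=0  a_k=21  p_k/q_k = 21/1
…
k=5  a_k=14  p_k/q_k = 22199/1043
…
k=8  a_k=1  p_k/q_k = 469329/22051
k=9  a_k=3  p_k/q_k = 1653751/77700
(x₁, y₁) = (1653751, 77700);  1653751² − 453·77700² = 1 ✓
n=2: (1653751,77700)∘(1653751,77700) = (1653751·1653751+453·77700·77700, 1653751·77700+77700·1653751) = (5469784740001,256992905400)
n=3: (5469784740001,256992905400)∘(1653751,77700) = (1653751·5469784740001+453·77700·256992905400, 1653751·256992905400+77700·5469784740001) = (18091323967121133751,850004548596233100)

1653751 77700
5469784740001 256992905400
18091323967121133751 850004548596233100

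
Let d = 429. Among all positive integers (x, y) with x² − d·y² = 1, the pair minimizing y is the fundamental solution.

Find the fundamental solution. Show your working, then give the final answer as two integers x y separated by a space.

d=429: √d = [20; 1,2,2,9,1,12,1,9,2,2,1,40] (ℓ=12, even), read p_11/q_11
i=0: a=20 ⇒ p=20, q=1
…
i=2: a=2 ⇒ p=62, q=3
i=3: a=2 ⇒ p=145, q=7
…
i=5: a=1 ⇒ p=1512, q=73
i=6: a=12 ⇒ p=19511, q=942
i=7: a=1 ⇒ p=21023, q=1015
i=8: a=9 ⇒ p=208718, q=10077
i=9: a=2 ⇒ p=438459, q=21169
i=10: a=2 ⇒ p=1085636, q=52415
i=11: a=1 ⇒ p=1524095, q=73584
fundamental: x₁=1524095, y₁=73584  (since 2322865569025 − 429·5414605056 = 1)

1524095 73584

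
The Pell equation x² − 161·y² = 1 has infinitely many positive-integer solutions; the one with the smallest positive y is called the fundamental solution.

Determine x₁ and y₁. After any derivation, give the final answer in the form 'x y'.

√161 → a₀=12, period (1,2,4,1,2,1,4,2,1,24); ℓ=10 even so k=9
step 0: (12, 1)  from 12·(1,0) + (0,1)
step 1: (13, 1)  from 1·(12,1) + (1,0)
step 2: (38, 3)  from 2·(13,1) + (12,1)
…
step 4: (203, 16)  from 1·(165,13) + (38,3)
…
step 6: (774, 61)  from 1·(571,45) + (203,16)
…
step 8: (8108, 639)  from 2·(3667,289) + (774,61)
step 9: (11775, 928)  from 1·(8108,639) + (3667,289)
fundamental: x₁=11775, y₁=928  (since 138650625 − 161·861184 = 1)

11775 928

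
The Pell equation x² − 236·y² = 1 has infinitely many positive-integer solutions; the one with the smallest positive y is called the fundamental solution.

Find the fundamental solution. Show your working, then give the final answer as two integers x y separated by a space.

d=236: √d = [15; 2,1,3,5,1,6,1,5,3,1,2,30] (ℓ=12, even), read p_11/q_11
k=0  a_k=15  p_k/q_k = 15/1
…
k=2  a_k=1  p_k/q_k = 46/3
…
k=5  a_k=1  p_k/q_k = 1060/69
k=6  a_k=6  p_k/q_k = 7251/472
…
k=8  a_k=5  p_k/q_k = 48806/3177
k=9  a_k=3  p_k/q_k = 154729/10072
k=10  a_k=1  p_k/q_k = 203535/13249
k=11  a_k=2  p_k/q_k = 561799/36570
→ (561799, 36570).  Check: 561799²=315618116401, 236·36570²=315618116400, difference 1.

561799 36570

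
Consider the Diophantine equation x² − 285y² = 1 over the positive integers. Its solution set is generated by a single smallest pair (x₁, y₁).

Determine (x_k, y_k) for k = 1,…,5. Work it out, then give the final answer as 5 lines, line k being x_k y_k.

2431 144
11819521 700128
57466508671 3404022192
279402153338881 16550355197376
1358453212067130751 80467823565619920

√285 → a₀=16, period (1,7,2,7,1,32); ℓ=6 even so k=5
step 0: (16, 1)  from 16·(1,0) + (0,1)
…
step 2: (135, 8)  from 7·(17,1) + (16,1)
…
step 4: (2144, 127)  from 7·(287,17) + (135,8)
step 5: (2431, 144)  from 1·(2144,127) + (287,17)
(x₁, y₁) = (2431, 144);  2431² − 285·144² = 1 ✓
(2431+144√285)^2 = 11819521 + 700128√285
(2431+144√285)^3 = 57466508671 + 3404022192√285
(2431+144√285)^4 = 279402153338881 + 16550355197376√285
(2431+144√285)^5 = 1358453212067130751 + 80467823565619920√285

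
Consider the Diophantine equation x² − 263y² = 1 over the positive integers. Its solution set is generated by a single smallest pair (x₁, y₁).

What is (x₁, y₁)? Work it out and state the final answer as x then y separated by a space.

[16; 4,1,1,1,1,15,1,1,1,1,4,32] for √263; ℓ=12 ⇒ convergent index 11
i=0: a=16 ⇒ p=16, q=1
i=1: a=4 ⇒ p=65, q=4
i=2: a=1 ⇒ p=81, q=5
i=3: a=1 ⇒ p=146, q=9
i=4: a=1 ⇒ p=227, q=14
…
i=6: a=15 ⇒ p=5822, q=359
…
i=9: a=1 ⇒ p=18212, q=1123
i=10: a=1 ⇒ p=30229, q=1864
i=11: a=4 ⇒ p=139128, q=8579
fundamental: x₁=139128, y₁=8579  (since 19356600384 − 263·73599241 = 1)

139128 8579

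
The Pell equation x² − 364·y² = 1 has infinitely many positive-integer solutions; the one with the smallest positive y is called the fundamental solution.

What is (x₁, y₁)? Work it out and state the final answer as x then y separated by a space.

√364 → a₀=19, period (12,1,2,3,1,8,1,3,2,1,12,38); ℓ=12 even so k=11
k=0  a_k=19  p_k/q_k = 19/1
k=1  a_k=12  p_k/q_k = 229/12
k=2  a_k=1  p_k/q_k = 248/13
k=3  a_k=2  p_k/q_k = 725/38
k=4  a_k=3  p_k/q_k = 2423/127
…
k=6  a_k=8  p_k/q_k = 27607/1447
k=7  a_k=1  p_k/q_k = 30755/1612
k=8  a_k=3  p_k/q_k = 119872/6283
k=9  a_k=2  p_k/q_k = 270499/14178
k=10  a_k=1  p_k/q_k = 390371/20461
k=11  a_k=12  p_k/q_k = 4954951/259710
(x₁, y₁) = (4954951, 259710);  4954951² − 364·259710² = 1 ✓

4954951 259710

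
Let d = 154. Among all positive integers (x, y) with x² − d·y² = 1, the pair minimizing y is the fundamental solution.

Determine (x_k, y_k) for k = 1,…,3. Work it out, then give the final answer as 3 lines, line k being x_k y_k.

√154 = [12; 2,2,3,1,2,1,3,2,2,24, …], period ℓ=10 (even) → k=9
step 0: (12, 1)  from 12·(1,0) + (0,1)
…
step 3: (211, 17)  from 3·(62,5) + (25,2)
step 4: (273, 22)  from 1·(211,17) + (62,5)
…
step 6: (1030, 83)  from 1·(757,61) + (273,22)
…
step 8: (8724, 703)  from 2·(3847,310) + (1030,83)
step 9: (21295, 1716)  from 2·(8724,703) + (3847,310)
→ (21295, 1716).  Check: 21295²=453477025, 154·1716²=453477024, difference 1.
k=2:  x_2 = 21295·21295+154·1716·1716 = 906954049,  y_2 = 21295·1716+1716·21295 = 73084440
k=3:  x_3 = 21295·906954049+154·1716·73084440 = 38627172925615,  y_3 = 21295·73084440+1716·906954049 = 3112666297884

21295 1716
906954049 73084440
38627172925615 3112666297884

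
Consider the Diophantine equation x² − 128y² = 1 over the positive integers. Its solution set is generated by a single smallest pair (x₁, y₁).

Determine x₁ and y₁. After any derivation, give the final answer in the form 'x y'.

d=128: √d = [11; 3,5,3,22] (ℓ=4, even), read p_3/q_3
step 0: (11, 1)  from 11·(1,0) + (0,1)
step 1: (34, 3)  from 3·(11,1) + (1,0)
step 2: (181, 16)  from 5·(34,3) + (11,1)
step 3: (577, 51)  from 3·(181,16) + (34,3)
(x₁, y₁) = (577, 51);  577² − 128·51² = 1 ✓

577 51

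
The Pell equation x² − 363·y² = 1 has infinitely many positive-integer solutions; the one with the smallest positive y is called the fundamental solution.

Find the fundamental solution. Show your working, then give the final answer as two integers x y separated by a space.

√363 = [19; 19,38, …], period ℓ=2 (even) → k=1
step 0: (19, 1)  from 19·(1,0) + (0,1)
step 1: (362, 19)  from 19·(19,1) + (1,0)
fundamental: x₁=362, y₁=19  (since 131044 − 363·361 = 1)

362 19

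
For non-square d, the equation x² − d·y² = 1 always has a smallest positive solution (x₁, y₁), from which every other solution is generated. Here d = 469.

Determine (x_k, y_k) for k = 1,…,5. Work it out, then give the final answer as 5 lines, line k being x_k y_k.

137215 6336
37655912449 1738788480
10333912053241855 477175722560064
2835935484733506355201 130951333540419575040
778265775065082237004568575 35936974463020168255667136

√469 → a₀=21, period (1,1,1,10,6,10,1,1,1,42); ℓ=10 even so k=9
a_0=21:  p_0=21·1+0=21,  q_0=21·0+1=1
a_1=1:  p_1=1·21+1=22,  q_1=1·1+0=1
…
a_3=1:  p_3=1·43+22=65,  q_3=1·2+1=3
a_4=10:  p_4=10·65+43=693,  q_4=10·3+2=32
a_5=6:  p_5=6·693+65=4223,  q_5=6·32+3=195
a_6=10:  p_6=10·4223+693=42923,  q_6=10·195+32=1982
a_7=1:  p_7=1·42923+4223=47146,  q_7=1·1982+195=2177
a_8=1:  p_8=1·47146+42923=90069,  q_8=1·2177+1982=4159
a_9=1:  p_9=1·90069+47146=137215,  q_9=1·4159+2177=6336
(x₁, y₁) = (137215, 6336);  137215² − 469·6336² = 1 ✓
k=2:  x_2 = 137215·137215+469·6336·6336 = 37655912449,  y_2 = 137215·6336+6336·137215 = 1738788480
k=3:  x_3 = 137215·37655912449+469·6336·1738788480 = 10333912053241855,  y_3 = 137215·1738788480+6336·37655912449 = 477175722560064
k=4:  x_4 = 137215·10333912053241855+469·6336·477175722560064 = 2835935484733506355201,  y_4 = 137215·477175722560064+6336·10333912053241855 = 130951333540419575040
k=5:  x_5 = 137215·2835935484733506355201+469·6336·130951333540419575040 = 778265775065082237004568575,  y_5 = 137215·130951333540419575040+6336·2835935484733506355201 = 35936974463020168255667136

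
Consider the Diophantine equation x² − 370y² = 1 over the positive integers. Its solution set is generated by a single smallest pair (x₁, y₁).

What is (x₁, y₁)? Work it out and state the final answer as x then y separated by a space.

d=370: √d = [19; 4,4,38] (ℓ=3, odd), read p_5/q_5
k=0  a_k=19  p_k/q_k = 19/1
…
k=3  a_k=38  p_k/q_k = 12503/650
k=4  a_k=4  p_k/q_k = 50339/2617
k=5  a_k=4  p_k/q_k = 213859/11118
(x₁, y₁) = (213859, 11118);  213859² − 370·11118² = 1 ✓

213859 11118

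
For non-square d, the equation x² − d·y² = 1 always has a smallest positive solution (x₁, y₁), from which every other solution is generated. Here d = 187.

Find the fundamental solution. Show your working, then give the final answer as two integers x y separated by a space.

d=187: √d = [13; 1,2,13,2,1,26] (ℓ=6, even), read p_5/q_5
a_0=13:  p_0=13·1+0=13,  q_0=13·0+1=1
…
a_4=2:  p_4=2·547+41=1135,  q_4=2·40+3=83
a_5=1:  p_5=1·1135+547=1682,  q_5=1·83+40=123
fundamental: x₁=1682, y₁=123  (since 2829124 − 187·15129 = 1)

1682 123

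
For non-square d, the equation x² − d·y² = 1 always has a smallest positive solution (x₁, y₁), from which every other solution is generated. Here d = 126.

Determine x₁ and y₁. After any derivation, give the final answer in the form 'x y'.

449 40

√126 → a₀=11, period (4,2,4,22); ℓ=4 even so k=3
a_0=11:  p_0=11·1+0=11,  q_0=11·0+1=1
a_1=4:  p_1=4·11+1=45,  q_1=4·1+0=4
a_2=2:  p_2=2·45+11=101,  q_2=2·4+1=9
a_3=4:  p_3=4·101+45=449,  q_3=4·9+4=40
(x₁, y₁) = (449, 40);  449² − 126·40² = 1 ✓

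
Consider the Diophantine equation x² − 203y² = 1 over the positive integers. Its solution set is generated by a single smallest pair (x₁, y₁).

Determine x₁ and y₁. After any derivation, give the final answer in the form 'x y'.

57 4

√203 = [14; 4,28, …], period ℓ=2 (even) → k=1
a_0=14:  p_0=14·1+0=14,  q_0=14·0+1=1
a_1=4:  p_1=4·14+1=57,  q_1=4·1+0=4
→ (57, 4).  Check: 57²=3249, 203·4²=3248, difference 1.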